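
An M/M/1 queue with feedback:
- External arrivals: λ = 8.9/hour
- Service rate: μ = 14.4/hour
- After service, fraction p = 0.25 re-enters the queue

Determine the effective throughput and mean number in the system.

Effective arrival rate: λ_eff = λ/(1-p) = 8.9/(1-0.25) = 8.9/0.75 = 11.86667
ρ = λ_eff/μ = 11.86667/14.4 = 0.824074
L = ρ/(1-ρ) = 0.824074/(1-0.824074) = 4.6842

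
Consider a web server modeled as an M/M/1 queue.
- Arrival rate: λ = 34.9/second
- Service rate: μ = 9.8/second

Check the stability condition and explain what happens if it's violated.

Stability requires ρ = λ/(cμ) < 1
ρ = 34.9/(1 × 9.8) = 34.9/9.80 = 3.5612
Since 3.5612 ≥ 1, the system is UNSTABLE.
Queue grows without bound. Need μ > λ = 34.9.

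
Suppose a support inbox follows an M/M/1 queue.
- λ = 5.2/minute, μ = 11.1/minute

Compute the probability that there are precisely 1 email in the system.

ρ = λ/μ = 5.2/11.1 = 0.4685
P(n) = (1-ρ)ρⁿ
P(1) = (1-0.4685) × 0.4685^1
P(1) = 0.5315 × 0.4685
P(1) = 0.2490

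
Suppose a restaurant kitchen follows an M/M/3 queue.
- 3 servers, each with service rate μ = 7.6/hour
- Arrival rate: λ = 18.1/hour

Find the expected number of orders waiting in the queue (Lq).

Traffic intensity: ρ = λ/(cμ) = 18.1/(3×7.6) = 0.7939
Since ρ = 0.7939 < 1, system is stable.
Offered load a = λ/μ = cρ = 18.1/7.6 = 2.3816
P₀ = [ Σₙ₌₀^2 aⁿ/n! + a^3/(3!(1-ρ)) ]⁻¹
Σ = a^0/0! + a^1/1! + a^2/2! = 1.00000 + 2.38158 + 2.83596 = 6.2175
a^3/(3!(1-ρ)) = 13.5081/(6 × 0.20614) = 10.9215
P₀ = 1/(6.2175 + 10.9215) = 0.05835
Lq = P₀·a^3·ρ / (3!(1-ρ)²) = 0.058346 × 13.5081 × 0.79386 / (6 × 0.042494) = 2.4540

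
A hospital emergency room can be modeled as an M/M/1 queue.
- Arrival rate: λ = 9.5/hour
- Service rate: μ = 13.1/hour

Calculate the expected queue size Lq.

ρ = λ/μ = 9.5/13.1 = 0.7252
For M/M/1: Lq = λ²/(μ(μ-λ))
Lq = 90.25/(13.1 × 3.60)
Lq = 1.9137 patients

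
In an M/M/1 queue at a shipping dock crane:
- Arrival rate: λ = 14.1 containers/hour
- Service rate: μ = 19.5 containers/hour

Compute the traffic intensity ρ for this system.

Server utilization: ρ = λ/μ
ρ = 14.1/19.5 = 0.7231
The server is busy 72.31% of the time.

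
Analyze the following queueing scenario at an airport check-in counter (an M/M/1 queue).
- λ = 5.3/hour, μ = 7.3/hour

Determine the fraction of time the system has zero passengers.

ρ = λ/μ = 5.3/7.3 = 0.7260
P(0) = 1 - ρ = 1 - 0.7260 = 0.2740
The server is idle 27.40% of the time.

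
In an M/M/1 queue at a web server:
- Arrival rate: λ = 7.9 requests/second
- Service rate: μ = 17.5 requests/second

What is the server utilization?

Server utilization: ρ = λ/μ
ρ = 7.9/17.5 = 0.4514
The server is busy 45.14% of the time.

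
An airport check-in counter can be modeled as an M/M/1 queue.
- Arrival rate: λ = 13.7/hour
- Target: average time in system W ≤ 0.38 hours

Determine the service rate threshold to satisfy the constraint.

For M/M/1: W = 1/(μ-λ)
Need W ≤ 0.38, so 1/(μ-λ) ≤ 0.38
μ - λ ≥ 1/0.38 = 2.6316
μ ≥ 13.7 + 2.6316 = 16.3316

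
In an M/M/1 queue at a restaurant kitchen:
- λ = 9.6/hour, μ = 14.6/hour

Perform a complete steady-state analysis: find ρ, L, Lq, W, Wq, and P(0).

Step 1: ρ = λ/μ = 9.6/14.6 = 0.6575
Step 2: L = λ/(μ-λ) = 9.6/5.00 = 1.9200
Step 3: Lq = λ²/(μ(μ-λ)) = 92.16/(14.6×5.00) = 1.2625
Step 4: W = 1/(μ-λ) = 1/5.00 = 0.2000
Step 5: Wq = λ/(μ(μ-λ)) = 9.6/(14.6×5.00) = 0.1315
Step 6: P(0) = 1-ρ = 0.3425
Verify: L = λW = 9.6×0.2000 = 1.9200 ✔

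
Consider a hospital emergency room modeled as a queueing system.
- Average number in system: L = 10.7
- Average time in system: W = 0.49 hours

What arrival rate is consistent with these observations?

Little's Law: L = λW, so λ = L/W
λ = 10.7/0.49 = 21.8367 patients/hour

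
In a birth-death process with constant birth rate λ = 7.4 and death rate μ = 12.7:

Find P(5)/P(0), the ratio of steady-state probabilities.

For constant rates: P(n)/P(0) = (λ/μ)^n
P(5)/P(0) = (7.4/12.7)^5 = 0.582677^5 = 0.06716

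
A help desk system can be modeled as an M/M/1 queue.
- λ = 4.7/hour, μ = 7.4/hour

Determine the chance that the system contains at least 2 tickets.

ρ = λ/μ = 4.7/7.4 = 0.6351
P(N ≥ n) = ρⁿ
P(N ≥ 2) = 0.6351^2
P(N ≥ 2) = 0.4034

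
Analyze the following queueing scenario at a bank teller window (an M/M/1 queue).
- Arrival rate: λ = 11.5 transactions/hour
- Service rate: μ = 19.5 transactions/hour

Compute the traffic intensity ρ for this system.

Server utilization: ρ = λ/μ
ρ = 11.5/19.5 = 0.5897
The server is busy 58.97% of the time.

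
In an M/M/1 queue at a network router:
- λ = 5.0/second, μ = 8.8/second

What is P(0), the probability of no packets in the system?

ρ = λ/μ = 5.0/8.8 = 0.5682
P(0) = 1 - ρ = 1 - 0.5682 = 0.4318
The server is idle 43.18% of the time.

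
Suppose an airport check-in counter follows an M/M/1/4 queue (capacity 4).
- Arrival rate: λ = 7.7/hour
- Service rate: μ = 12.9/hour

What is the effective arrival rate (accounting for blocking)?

ρ = λ/μ = 7.7/12.9 = 0.5969
P₀ = (1-ρ)/(1-ρ^(K+1)) = (1-0.5969)/(1-0.5969^5) = 0.40310/0.92423 = 0.4361
P_K = P₀×ρ^K = 0.436148 × 0.5969^4 = 0.436148 × 0.126942 = 0.05537
λ_eff = λ(1-P_K) = 7.7 × (1 - 0.05537) = 7.7 × 0.94463 = 7.2737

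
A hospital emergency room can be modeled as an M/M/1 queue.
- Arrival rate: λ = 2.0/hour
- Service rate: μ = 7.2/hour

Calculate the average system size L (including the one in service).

ρ = λ/μ = 2.0/7.2 = 0.2778
For M/M/1: L = λ/(μ-λ)
L = 2.0/(7.2-2.0) = 2.0/5.20
L = 0.3846 patients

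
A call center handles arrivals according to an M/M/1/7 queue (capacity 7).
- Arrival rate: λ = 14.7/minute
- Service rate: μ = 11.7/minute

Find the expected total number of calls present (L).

ρ = λ/μ = 14.7/11.7 = 1.25641
P₀ = (1-ρ)/(1-ρ^(K+1)) = (1-1.25641)/(1-1.25641^8) = -0.2564/-5.2094 = 0.04922
P_K = P₀×ρ^K = 0.04922 × 1.25641^7 = 0.04922 × 4.9422 = 0.2433
L = ρ[1 - (K+1)ρ^K + Kρ^(K+1)] / [(1-ρ)(1-ρ^(K+1))]
L = 1.25641 × (1 - 8×4.94219 + 7×6.20942) / ((1 - 1.25641) × (1 - 6.20942)) = 4.6357 calls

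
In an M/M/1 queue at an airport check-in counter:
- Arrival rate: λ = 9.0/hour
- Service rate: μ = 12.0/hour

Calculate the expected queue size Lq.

ρ = λ/μ = 9.0/12.0 = 0.7500
For M/M/1: Lq = λ²/(μ(μ-λ))
Lq = 81.00/(12.0 × 3.00)
Lq = 2.2500 passengers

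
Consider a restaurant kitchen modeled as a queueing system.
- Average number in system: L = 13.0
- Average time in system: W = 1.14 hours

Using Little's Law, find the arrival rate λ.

Little's Law: L = λW, so λ = L/W
λ = 13.0/1.14 = 11.4035 orders/hour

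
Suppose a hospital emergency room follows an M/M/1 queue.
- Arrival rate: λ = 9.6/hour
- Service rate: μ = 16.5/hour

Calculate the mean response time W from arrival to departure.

First, compute utilization: ρ = λ/μ = 9.6/16.5 = 0.5818
For M/M/1: W = 1/(μ-λ)
W = 1/(16.5-9.6) = 1/6.90
W = 0.1449 hours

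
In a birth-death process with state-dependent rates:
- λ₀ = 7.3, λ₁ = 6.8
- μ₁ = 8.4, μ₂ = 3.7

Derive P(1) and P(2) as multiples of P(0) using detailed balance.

Balance equations:
State 0: λ₀P₀ = μ₁P₁ → P₁ = (λ₀/μ₁)P₀ = (7.3/8.4)P₀ = 0.8690P₀
State 1: P₂ = (λ₀λ₁)/(μ₁μ₂)P₀ = (7.3×6.8)/(8.4×3.7)P₀ = 1.5972P₀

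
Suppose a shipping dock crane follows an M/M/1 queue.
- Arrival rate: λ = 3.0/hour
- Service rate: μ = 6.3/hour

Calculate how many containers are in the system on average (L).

ρ = λ/μ = 3.0/6.3 = 0.4762
For M/M/1: L = λ/(μ-λ)
L = 3.0/(6.3-3.0) = 3.0/3.30
L = 0.9091 containers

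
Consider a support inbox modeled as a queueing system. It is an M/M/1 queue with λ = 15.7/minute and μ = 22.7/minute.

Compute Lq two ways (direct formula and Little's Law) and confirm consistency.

Method 1 (direct): Lq = λ²/(μ(μ-λ)) = 246.49/(22.7 × 7.00) = 1.5512

Method 2 (Little's Law):
W = 1/(μ-λ) = 1/7.00 = 0.142857
Wq = W - 1/μ = 0.142857 - 0.0440529 = 0.09880
Lq = λWq = 15.7 × 0.09880 = 1.5512 ✔ (matches Method 1)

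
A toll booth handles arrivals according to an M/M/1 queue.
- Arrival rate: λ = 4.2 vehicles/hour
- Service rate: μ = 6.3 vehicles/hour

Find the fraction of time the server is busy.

Server utilization: ρ = λ/μ
ρ = 4.2/6.3 = 0.6667
The server is busy 66.67% of the time.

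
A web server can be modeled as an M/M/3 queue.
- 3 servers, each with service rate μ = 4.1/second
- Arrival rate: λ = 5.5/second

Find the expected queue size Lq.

Traffic intensity: ρ = λ/(cμ) = 5.5/(3×4.1) = 0.4472
Since ρ = 0.4472 < 1, system is stable.
Offered load a = λ/μ = cρ = 5.5/4.1 = 1.3415
P₀ = [ Σₙ₌₀^2 aⁿ/n! + a^3/(3!(1-ρ)) ]⁻¹
Σ = a^0/0! + a^1/1! + a^2/2! = 1.00000 + 1.34146 + 0.899762 = 3.2412
a^3/(3!(1-ρ)) = 2.4140/(6 × 0.55285) = 0.7277
P₀ = 1/(3.2412 + 0.7277) = 0.2520
Lq = P₀·a^3·ρ / (3!(1-ρ)²) = 0.25195 × 2.4140 × 0.44715 / (6 × 0.30564) = 0.1483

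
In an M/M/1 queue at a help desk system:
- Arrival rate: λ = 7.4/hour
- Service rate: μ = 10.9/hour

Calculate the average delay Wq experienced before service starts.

First, compute utilization: ρ = λ/μ = 7.4/10.9 = 0.6789
For M/M/1: Wq = λ/(μ(μ-λ))
Wq = 7.4/(10.9 × (10.9-7.4))
Wq = 7.4/(10.9 × 3.50)
Wq = 0.1940 hours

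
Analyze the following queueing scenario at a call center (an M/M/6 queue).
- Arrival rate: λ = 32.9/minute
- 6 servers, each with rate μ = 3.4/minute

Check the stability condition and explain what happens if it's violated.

Stability requires ρ = λ/(cμ) < 1
ρ = 32.9/(6 × 3.4) = 32.9/20.40 = 1.6127
Since 1.6127 ≥ 1, the system is UNSTABLE.
Need c > λ/μ = 32.9/3.4 = 9.68.
Minimum servers needed: c = 10.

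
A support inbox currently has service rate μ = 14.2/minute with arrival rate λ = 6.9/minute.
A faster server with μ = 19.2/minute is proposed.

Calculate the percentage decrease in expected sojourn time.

System 1: ρ₁ = 6.9/14.2 = 0.4859, W₁ = 1/(14.2-6.9) = 0.13699
System 2: ρ₂ = 6.9/19.2 = 0.3594, W₂ = 1/(19.2-6.9) = 0.081301
Improvement: (W₁-W₂)/W₁ = (0.13699-0.081301)/0.13699 = 40.65%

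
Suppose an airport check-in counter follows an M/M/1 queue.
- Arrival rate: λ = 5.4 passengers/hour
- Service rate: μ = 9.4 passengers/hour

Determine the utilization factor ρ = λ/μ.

Server utilization: ρ = λ/μ
ρ = 5.4/9.4 = 0.5745
The server is busy 57.45% of the time.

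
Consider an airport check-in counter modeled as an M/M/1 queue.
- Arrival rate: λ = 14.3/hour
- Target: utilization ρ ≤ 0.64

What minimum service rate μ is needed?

ρ = λ/μ, so μ = λ/ρ
μ ≥ 14.3/0.64 = 22.3438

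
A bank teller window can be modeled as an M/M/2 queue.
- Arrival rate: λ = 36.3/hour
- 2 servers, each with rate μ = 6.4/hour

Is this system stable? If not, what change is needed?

Stability requires ρ = λ/(cμ) < 1
ρ = 36.3/(2 × 6.4) = 36.3/12.80 = 2.8359
Since 2.8359 ≥ 1, the system is UNSTABLE.
Need c > λ/μ = 36.3/6.4 = 5.67.
Minimum servers needed: c = 6.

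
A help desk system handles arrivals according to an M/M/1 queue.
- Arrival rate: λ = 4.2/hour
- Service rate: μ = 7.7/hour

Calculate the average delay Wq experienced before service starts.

First, compute utilization: ρ = λ/μ = 4.2/7.7 = 0.5455
For M/M/1: Wq = λ/(μ(μ-λ))
Wq = 4.2/(7.7 × (7.7-4.2))
Wq = 4.2/(7.7 × 3.50)
Wq = 0.1558 hours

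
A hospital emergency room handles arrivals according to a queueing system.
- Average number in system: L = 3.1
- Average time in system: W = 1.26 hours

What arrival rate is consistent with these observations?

Little's Law: L = λW, so λ = L/W
λ = 3.1/1.26 = 2.4603 patients/hour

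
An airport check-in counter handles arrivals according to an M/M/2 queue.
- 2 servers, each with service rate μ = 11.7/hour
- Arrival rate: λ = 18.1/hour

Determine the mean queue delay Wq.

Traffic intensity: ρ = λ/(cμ) = 18.1/(2×11.7) = 0.7735
Since ρ = 0.7735 < 1, system is stable.
Offered load a = λ/μ = cρ = 18.1/11.7 = 1.5470
P₀ = [ Σₙ₌₀^1 aⁿ/n! + a^2/(2!(1-ρ)) ]⁻¹
Σ = a^0/0! + a^1/1! = 1.0000 + 1.5470 = 2.5470
a^2/(2!(1-ρ)) = 2.39324/(2 × 0.226496) = 5.2832
P₀ = 1/(2.5470 + 5.2832) = 0.1277
Lq = P₀·a^2·ρ / (2!(1-ρ)²) = 0.12771 × 2.3932 × 0.77350 / (2 × 0.051300) = 2.3042
Wq = Lq/λ = 2.3042/18.1 = 0.1273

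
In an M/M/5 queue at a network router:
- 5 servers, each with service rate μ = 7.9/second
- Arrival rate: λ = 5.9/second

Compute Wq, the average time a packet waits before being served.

Traffic intensity: ρ = λ/(cμ) = 5.9/(5×7.9) = 0.1494
Since ρ = 0.1494 < 1, system is stable.
Offered load a = λ/μ = cρ = 5.9/7.9 = 0.7468
P₀ = [ Σₙ₌₀^4 aⁿ/n! + a^5/(5!(1-ρ)) ]⁻¹
Σ = a^0/0! + a^1/1! + a^2/2! + a^3/3! + a^4/4! = 1.0000 + 0.7468 + 0.2789 + 0.06943 + 0.01296 = 2.1081
a^5/(5!(1-ρ)) = 0.2323/(120 × 0.8506) = 0.002276
P₀ = 1/(2.1081 + 0.002276) = 0.4738
Lq = P₀·a^5·ρ / (5!(1-ρ)²) = 0.4738 × 0.2323 × 0.1494 / (120 × 0.7236) = 0.0001894
Wq = Lq/λ = 0.0001894/5.9 = 0.00003210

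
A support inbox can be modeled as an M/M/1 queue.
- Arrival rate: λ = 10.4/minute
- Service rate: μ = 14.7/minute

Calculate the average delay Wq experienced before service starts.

First, compute utilization: ρ = λ/μ = 10.4/14.7 = 0.7075
For M/M/1: Wq = λ/(μ(μ-λ))
Wq = 10.4/(14.7 × (14.7-10.4))
Wq = 10.4/(14.7 × 4.30)
Wq = 0.1645 minutes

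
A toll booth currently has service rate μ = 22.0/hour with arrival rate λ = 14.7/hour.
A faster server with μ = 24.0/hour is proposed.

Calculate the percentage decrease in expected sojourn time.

System 1: ρ₁ = 14.7/22.0 = 0.6682, W₁ = 1/(22.0-14.7) = 0.13699
System 2: ρ₂ = 14.7/24.0 = 0.6125, W₂ = 1/(24.0-14.7) = 0.10753
Improvement: (W₁-W₂)/W₁ = (0.13699-0.10753)/0.13699 = 21.51%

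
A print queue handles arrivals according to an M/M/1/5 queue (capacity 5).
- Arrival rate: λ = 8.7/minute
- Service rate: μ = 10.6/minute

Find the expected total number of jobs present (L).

ρ = λ/μ = 8.7/10.6 = 0.82075
P₀ = (1-ρ)/(1-ρ^(K+1)) = (1-0.82075)/(1-0.82075^6) = 0.1793/0.6943 = 0.2582
P_K = P₀×ρ^K = 0.2582 × 0.82075^5 = 0.2582 × 0.3724 = 0.09615
L = ρ[1 - (K+1)ρ^K + Kρ^(K+1)] / [(1-ρ)(1-ρ^(K+1))]
L = 0.82075 × (1 - 6×0.372438 + 5×0.305679) / ((1 - 0.82075) × (1 - 0.305679)) = 1.9373 jobs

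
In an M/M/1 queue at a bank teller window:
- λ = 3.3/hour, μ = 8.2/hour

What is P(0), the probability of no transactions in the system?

ρ = λ/μ = 3.3/8.2 = 0.4024
P(0) = 1 - ρ = 1 - 0.4024 = 0.5976
The server is idle 59.76% of the time.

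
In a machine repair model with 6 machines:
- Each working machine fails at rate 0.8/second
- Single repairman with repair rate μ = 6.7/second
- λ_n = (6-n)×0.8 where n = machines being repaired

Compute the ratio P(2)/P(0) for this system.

P(2)/P(0) = ∏_{i=0}^{2-1} λ_i/μ_{i+1}
= (6-0)×0.8/6.7 × (6-1)×0.8/6.7
= 0.4277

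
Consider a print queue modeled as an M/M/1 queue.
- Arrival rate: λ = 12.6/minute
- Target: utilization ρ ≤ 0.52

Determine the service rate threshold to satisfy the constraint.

ρ = λ/μ, so μ = λ/ρ
μ ≥ 12.6/0.52 = 24.2308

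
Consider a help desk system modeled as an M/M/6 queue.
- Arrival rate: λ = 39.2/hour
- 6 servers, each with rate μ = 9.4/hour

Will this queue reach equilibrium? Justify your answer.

Stability requires ρ = λ/(cμ) < 1
ρ = 39.2/(6 × 9.4) = 39.2/56.40 = 0.6950
Since 0.6950 < 1, the system is STABLE.
The servers are busy 69.50% of the time.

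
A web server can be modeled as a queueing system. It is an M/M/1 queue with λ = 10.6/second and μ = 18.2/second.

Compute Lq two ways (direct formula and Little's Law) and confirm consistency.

Method 1 (direct): Lq = λ²/(μ(μ-λ)) = 112.36/(18.2 × 7.60) = 0.8123

Method 2 (Little's Law):
W = 1/(μ-λ) = 1/7.60 = 0.131579
Wq = W - 1/μ = 0.131579 - 0.0549451 = 0.07663
Lq = λWq = 10.6 × 0.07663 = 0.8123 ✔ (matches Method 1)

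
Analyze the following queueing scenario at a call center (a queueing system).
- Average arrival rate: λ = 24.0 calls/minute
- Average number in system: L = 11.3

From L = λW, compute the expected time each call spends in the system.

Little's Law: L = λW, so W = L/λ
W = 11.3/24.0 = 0.4708 minutes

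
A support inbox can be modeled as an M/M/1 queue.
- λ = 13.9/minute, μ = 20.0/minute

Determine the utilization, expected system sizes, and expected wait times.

Step 1: ρ = λ/μ = 13.9/20.0 = 0.6950
Step 2: L = λ/(μ-λ) = 13.9/6.10 = 2.2787
Step 3: Lq = λ²/(μ(μ-λ)) = 193.21/(20.0×6.10) = 1.5837
Step 4: W = 1/(μ-λ) = 1/6.10 = 0.163934
Step 5: Wq = λ/(μ(μ-λ)) = 13.9/(20.0×6.10) = 0.1139
Step 6: P(0) = 1-ρ = 0.3050
Verify: L = λW = 13.9×0.163934 = 2.2787 ✔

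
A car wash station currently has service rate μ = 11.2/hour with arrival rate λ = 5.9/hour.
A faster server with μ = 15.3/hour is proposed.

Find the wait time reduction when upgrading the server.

System 1: ρ₁ = 5.9/11.2 = 0.5268, W₁ = 1/(11.2-5.9) = 0.18868
System 2: ρ₂ = 5.9/15.3 = 0.3856, W₂ = 1/(15.3-5.9) = 0.10638
Improvement: (W₁-W₂)/W₁ = (0.18868-0.10638)/0.18868 = 43.62%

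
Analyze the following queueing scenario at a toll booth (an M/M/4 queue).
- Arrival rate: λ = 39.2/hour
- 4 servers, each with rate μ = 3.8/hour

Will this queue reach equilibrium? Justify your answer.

Stability requires ρ = λ/(cμ) < 1
ρ = 39.2/(4 × 3.8) = 39.2/15.20 = 2.5789
Since 2.5789 ≥ 1, the system is UNSTABLE.
Need c > λ/μ = 39.2/3.8 = 10.32.
Minimum servers needed: c = 11.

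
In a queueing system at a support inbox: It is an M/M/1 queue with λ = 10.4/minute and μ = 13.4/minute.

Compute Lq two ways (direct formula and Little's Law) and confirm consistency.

Method 1 (direct): Lq = λ²/(μ(μ-λ)) = 108.16/(13.4 × 3.00) = 2.6905

Method 2 (Little's Law):
W = 1/(μ-λ) = 1/3.00 = 0.3333
Wq = W - 1/μ = 0.3333 - 0.07463 = 0.2587
Lq = λWq = 10.4 × 0.2587 = 2.6905 ✔ (matches Method 1)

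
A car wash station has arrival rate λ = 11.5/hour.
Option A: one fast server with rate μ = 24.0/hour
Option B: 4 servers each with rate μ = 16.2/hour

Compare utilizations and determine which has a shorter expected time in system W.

Option A: single server μ = 24.0 (M/M/1)
  ρ_A = 11.5/24.0 = 0.4792
  W_A = 1/(μ-λ) = 1/(24.0-11.5) = 1/12.50 = 0.08000

Option B: 4 servers μ = 16.2 (M/M/4)
  ρ_B = λ/(cμ) = 11.5/(4×16.2) = 0.1775
  Offered load a = λ/μ = cρ = 11.5/16.2 = 0.7099
  P₀ = [ Σₙ₌₀^3 aⁿ/n! + a^4/(4!(1-ρ)) ]⁻¹
  Σ = a^0/0! + a^1/1! + a^2/2! + a^3/3! = 1.0000 + 0.7099 + 0.2520 + 0.05962 = 2.0215
  a^4/(4!(1-ρ)) = 0.2539/(24 × 0.8225) = 0.01286
  P₀ = 1/(2.0215 + 0.01286) = 0.4916
  Lq = P₀·a^4·ρ / (4!(1-ρ)²) = 0.4916 × 0.2539 × 0.1775 / (24 × 0.6766) = 0.001364
  Wq_B = Lq/λ = 0.001364/11.5 = 0.0001186
  W_B = Wq_B + 1/μ = 0.0001186 + 0.06173 = 0.06185

Since W_B = 0.06185 < W_A = 0.08000, Option B (multiple servers) has the shorter time in system.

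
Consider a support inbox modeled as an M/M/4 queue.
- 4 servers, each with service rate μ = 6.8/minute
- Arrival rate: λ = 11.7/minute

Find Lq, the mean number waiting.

Traffic intensity: ρ = λ/(cμ) = 11.7/(4×6.8) = 0.4301
Since ρ = 0.4301 < 1, system is stable.
Offered load a = λ/μ = cρ = 11.7/6.8 = 1.7206
P₀ = [ Σₙ₌₀^3 aⁿ/n! + a^4/(4!(1-ρ)) ]⁻¹
Σ = a^0/0! + a^1/1! + a^2/2! + a^3/3! = 1.0000 + 1.7206 + 1.4802 + 0.8489 = 5.0497
a^4/(4!(1-ρ)) = 8.7641/(24 × 0.5699) = 0.6408
P₀ = 1/(5.0497 + 0.6408) = 0.1757
Lq = P₀·a^4·ρ / (4!(1-ρ)²) = 0.17573 × 8.7641 × 0.43015 / (24 × 0.32473) = 0.08500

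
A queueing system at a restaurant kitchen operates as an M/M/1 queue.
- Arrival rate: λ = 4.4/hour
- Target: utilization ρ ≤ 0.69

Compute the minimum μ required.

ρ = λ/μ, so μ = λ/ρ
μ ≥ 4.4/0.69 = 6.3768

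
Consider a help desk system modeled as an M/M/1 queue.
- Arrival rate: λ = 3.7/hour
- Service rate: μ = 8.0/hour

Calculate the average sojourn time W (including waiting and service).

First, compute utilization: ρ = λ/μ = 3.7/8.0 = 0.4625
For M/M/1: W = 1/(μ-λ)
W = 1/(8.0-3.7) = 1/4.30
W = 0.2326 hours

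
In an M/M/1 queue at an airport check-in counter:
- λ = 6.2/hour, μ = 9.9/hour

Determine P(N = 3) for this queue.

ρ = λ/μ = 6.2/9.9 = 0.62626
P(n) = (1-ρ)ρⁿ
P(3) = (1-0.62626) × 0.62626^3
P(3) = 0.37374 × 0.24562
P(3) = 0.09180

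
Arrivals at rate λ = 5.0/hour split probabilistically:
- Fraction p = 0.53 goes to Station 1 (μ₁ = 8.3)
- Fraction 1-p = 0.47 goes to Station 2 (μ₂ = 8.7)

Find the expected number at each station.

Effective rates: λ₁ = 5.0×0.53 = 2.65, λ₂ = 5.0×0.47 = 2.35
Station 1: ρ₁ = 2.65/8.3 = 0.31928, L₁ = ρ₁/(1-ρ₁) = 0.31928/(1-0.31928) = 0.4690
Station 2: ρ₂ = 2.35/8.7 = 0.2701, L₂ = ρ₂/(1-ρ₂) = 0.2701/(1-0.2701) = 0.3701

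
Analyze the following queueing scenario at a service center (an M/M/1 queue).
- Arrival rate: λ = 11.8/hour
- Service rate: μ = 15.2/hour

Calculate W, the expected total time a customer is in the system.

First, compute utilization: ρ = λ/μ = 11.8/15.2 = 0.7763
For M/M/1: W = 1/(μ-λ)
W = 1/(15.2-11.8) = 1/3.40
W = 0.2941 hours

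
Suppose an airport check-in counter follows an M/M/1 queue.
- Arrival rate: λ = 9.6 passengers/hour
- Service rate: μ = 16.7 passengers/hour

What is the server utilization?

Server utilization: ρ = λ/μ
ρ = 9.6/16.7 = 0.5749
The server is busy 57.49% of the time.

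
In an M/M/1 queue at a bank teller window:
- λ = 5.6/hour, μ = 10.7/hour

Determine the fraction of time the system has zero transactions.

ρ = λ/μ = 5.6/10.7 = 0.5234
P(0) = 1 - ρ = 1 - 0.5234 = 0.4766
The server is idle 47.66% of the time.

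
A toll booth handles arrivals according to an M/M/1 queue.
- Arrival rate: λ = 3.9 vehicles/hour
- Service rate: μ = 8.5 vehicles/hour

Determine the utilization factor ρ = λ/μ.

Server utilization: ρ = λ/μ
ρ = 3.9/8.5 = 0.4588
The server is busy 45.88% of the time.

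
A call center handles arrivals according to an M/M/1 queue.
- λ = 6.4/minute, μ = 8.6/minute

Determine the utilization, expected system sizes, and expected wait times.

Step 1: ρ = λ/μ = 6.4/8.6 = 0.7442
Step 2: L = λ/(μ-λ) = 6.4/2.20 = 2.9091
Step 3: Lq = λ²/(μ(μ-λ)) = 40.96/(8.6×2.20) = 2.1649
Step 4: W = 1/(μ-λ) = 1/2.20 = 0.45455
Step 5: Wq = λ/(μ(μ-λ)) = 6.4/(8.6×2.20) = 0.3383
Step 6: P(0) = 1-ρ = 0.2558
Verify: L = λW = 6.4×0.45455 = 2.9091 ✔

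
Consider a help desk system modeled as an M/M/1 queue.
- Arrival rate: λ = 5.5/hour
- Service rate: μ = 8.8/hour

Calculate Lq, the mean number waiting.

ρ = λ/μ = 5.5/8.8 = 0.6250
For M/M/1: Lq = λ²/(μ(μ-λ))
Lq = 30.25/(8.8 × 3.30)
Lq = 1.0417 tickets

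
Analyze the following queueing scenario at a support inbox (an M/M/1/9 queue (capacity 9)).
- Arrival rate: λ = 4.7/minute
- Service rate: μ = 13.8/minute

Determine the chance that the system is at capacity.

ρ = λ/μ = 4.7/13.8 = 0.34058
P₀ = (1-ρ)/(1-ρ^(K+1)) = (1-0.34058)/(1-0.34058^10) = 0.6594/1.0000 = 0.6594
P_K = P₀×ρ^K = 0.6594 × 0.34058^9 = 0.6594 × 0.00006166 = 0.00004066
Blocking probability = 0.004066%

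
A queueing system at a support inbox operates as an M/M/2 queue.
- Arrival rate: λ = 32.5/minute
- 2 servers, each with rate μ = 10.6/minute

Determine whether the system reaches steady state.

Stability requires ρ = λ/(cμ) < 1
ρ = 32.5/(2 × 10.6) = 32.5/21.20 = 1.5330
Since 1.5330 ≥ 1, the system is UNSTABLE.
Need c > λ/μ = 32.5/10.6 = 3.07.
Minimum servers needed: c = 4.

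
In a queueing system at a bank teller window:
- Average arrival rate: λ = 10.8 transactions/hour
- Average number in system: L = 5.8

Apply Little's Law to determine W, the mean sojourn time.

Little's Law: L = λW, so W = L/λ
W = 5.8/10.8 = 0.5370 hours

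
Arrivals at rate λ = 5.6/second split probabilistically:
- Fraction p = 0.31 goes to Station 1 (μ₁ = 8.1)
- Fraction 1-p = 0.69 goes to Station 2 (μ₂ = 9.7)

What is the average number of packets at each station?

Effective rates: λ₁ = 5.6×0.31 = 1.736, λ₂ = 5.6×0.69 = 3.864
Station 1: ρ₁ = 1.736/8.1 = 0.2143, L₁ = ρ₁/(1-ρ₁) = 0.2143/(1-0.2143) = 0.2728
Station 2: ρ₂ = 3.864/9.7 = 0.39835, L₂ = ρ₂/(1-ρ₂) = 0.39835/(1-0.39835) = 0.6621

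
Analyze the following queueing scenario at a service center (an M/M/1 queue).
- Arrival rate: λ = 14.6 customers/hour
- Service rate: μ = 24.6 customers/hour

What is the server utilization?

Server utilization: ρ = λ/μ
ρ = 14.6/24.6 = 0.5935
The server is busy 59.35% of the time.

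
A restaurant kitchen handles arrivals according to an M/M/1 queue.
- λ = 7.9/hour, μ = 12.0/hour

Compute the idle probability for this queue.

ρ = λ/μ = 7.9/12.0 = 0.6583
P(0) = 1 - ρ = 1 - 0.6583 = 0.3417
The server is idle 34.17% of the time.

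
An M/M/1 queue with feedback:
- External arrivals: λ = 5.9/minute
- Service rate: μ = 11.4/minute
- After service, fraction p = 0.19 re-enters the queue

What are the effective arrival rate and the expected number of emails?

Effective arrival rate: λ_eff = λ/(1-p) = 5.9/(1-0.19) = 5.9/0.81 = 7.28395
ρ = λ_eff/μ = 7.28395/11.4 = 0.63894
L = ρ/(1-ρ) = 0.63894/(1-0.63894) = 1.7696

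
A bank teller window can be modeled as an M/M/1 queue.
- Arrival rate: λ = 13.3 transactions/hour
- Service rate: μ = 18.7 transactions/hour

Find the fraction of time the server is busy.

Server utilization: ρ = λ/μ
ρ = 13.3/18.7 = 0.7112
The server is busy 71.12% of the time.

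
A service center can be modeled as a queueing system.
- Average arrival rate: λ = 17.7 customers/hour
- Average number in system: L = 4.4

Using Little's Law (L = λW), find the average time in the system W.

Little's Law: L = λW, so W = L/λ
W = 4.4/17.7 = 0.2486 hours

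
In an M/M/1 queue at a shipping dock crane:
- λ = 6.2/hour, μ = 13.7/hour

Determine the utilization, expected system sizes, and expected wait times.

Step 1: ρ = λ/μ = 6.2/13.7 = 0.4526
Step 2: L = λ/(μ-λ) = 6.2/7.50 = 0.8267
Step 3: Lq = λ²/(μ(μ-λ)) = 38.44/(13.7×7.50) = 0.3741
Step 4: W = 1/(μ-λ) = 1/7.50 = 0.133333
Step 5: Wq = λ/(μ(μ-λ)) = 6.2/(13.7×7.50) = 0.06034
Step 6: P(0) = 1-ρ = 0.5474
Verify: L = λW = 6.2×0.133333 = 0.8267 ✔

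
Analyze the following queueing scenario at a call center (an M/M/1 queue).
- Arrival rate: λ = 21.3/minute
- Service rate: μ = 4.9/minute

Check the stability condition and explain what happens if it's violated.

Stability requires ρ = λ/(cμ) < 1
ρ = 21.3/(1 × 4.9) = 21.3/4.90 = 4.3469
Since 4.3469 ≥ 1, the system is UNSTABLE.
Queue grows without bound. Need μ > λ = 21.3.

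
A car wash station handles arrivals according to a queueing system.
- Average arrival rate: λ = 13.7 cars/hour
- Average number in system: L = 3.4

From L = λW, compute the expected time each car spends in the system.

Little's Law: L = λW, so W = L/λ
W = 3.4/13.7 = 0.2482 hours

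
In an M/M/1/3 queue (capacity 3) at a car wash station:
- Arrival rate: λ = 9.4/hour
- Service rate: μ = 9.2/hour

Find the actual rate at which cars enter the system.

ρ = λ/μ = 9.4/9.2 = 1.02174
P₀ = (1-ρ)/(1-ρ^(K+1)) = (1-1.02174)/(1-1.02174^4) = -0.02174/-0.08984 = 0.2420
P_K = P₀×ρ^K = 0.2420 × 1.02174^3 = 0.2420 × 1.0666 = 0.2581
λ_eff = λ(1-P_K) = 9.4 × (1 - 0.25812) = 9.4 × 0.74188 = 6.9737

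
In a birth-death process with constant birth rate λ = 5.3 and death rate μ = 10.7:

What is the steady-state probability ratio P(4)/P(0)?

For constant rates: P(n)/P(0) = (λ/μ)^n
P(4)/P(0) = (5.3/10.7)^4 = 0.49533^4 = 0.06020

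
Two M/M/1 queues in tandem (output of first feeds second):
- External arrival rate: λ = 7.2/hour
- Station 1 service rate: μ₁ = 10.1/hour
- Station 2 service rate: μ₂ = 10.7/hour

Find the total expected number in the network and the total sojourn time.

By Jackson's theorem, each station behaves as independent M/M/1.
Station 1: ρ₁ = 7.2/10.1 = 0.7129, L₁ = ρ₁/(1-ρ₁) = λ/(μ₁-λ) = 7.2/2.90 = 2.4828
Station 2: ρ₂ = 7.2/10.7 = 0.6729, L₂ = ρ₂/(1-ρ₂) = λ/(μ₂-λ) = 7.2/3.50 = 2.0571
Total: L = L₁ + L₂ = 2.4828 + 2.0571 = 4.5399
W = L/λ = 4.5399/7.2 = 0.6305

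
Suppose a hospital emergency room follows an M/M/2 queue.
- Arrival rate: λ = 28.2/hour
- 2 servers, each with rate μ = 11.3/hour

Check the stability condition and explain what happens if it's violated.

Stability requires ρ = λ/(cμ) < 1
ρ = 28.2/(2 × 11.3) = 28.2/22.60 = 1.2478
Since 1.2478 ≥ 1, the system is UNSTABLE.
Need c > λ/μ = 28.2/11.3 = 2.50.
Minimum servers needed: c = 3.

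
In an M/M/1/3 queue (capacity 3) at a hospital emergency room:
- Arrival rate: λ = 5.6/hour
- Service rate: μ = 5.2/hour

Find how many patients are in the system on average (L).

ρ = λ/μ = 5.6/5.2 = 1.0769
P₀ = (1-ρ)/(1-ρ^(K+1)) = (1-1.0769)/(1-1.0769^4) = -0.076900/-0.34494 = 0.2229
P_K = P₀×ρ^K = 0.2229 × 1.0769^3 = 0.2229 × 1.2489 = 0.2784
L = ρ[1 - (K+1)ρ^K + Kρ^(K+1)] / [(1-ρ)(1-ρ^(K+1))]
L = 1.0769 × (1 - 4×1.2488956 + 3×1.3449357) / ((1 - 1.0769) × (1 - 1.3449357)) = 1.5925 patients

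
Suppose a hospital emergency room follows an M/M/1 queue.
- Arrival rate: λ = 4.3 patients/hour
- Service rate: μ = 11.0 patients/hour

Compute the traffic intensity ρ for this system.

Server utilization: ρ = λ/μ
ρ = 4.3/11.0 = 0.3909
The server is busy 39.09% of the time.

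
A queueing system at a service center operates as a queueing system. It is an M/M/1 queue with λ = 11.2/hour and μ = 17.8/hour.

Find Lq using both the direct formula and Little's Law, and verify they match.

Method 1 (direct): Lq = λ²/(μ(μ-λ)) = 125.44/(17.8 × 6.60) = 1.0678

Method 2 (Little's Law):
W = 1/(μ-λ) = 1/6.60 = 0.15152
Wq = W - 1/μ = 0.15152 - 0.056180 = 0.09534
Lq = λWq = 11.2 × 0.09534 = 1.0678 ✔ (matches Method 1)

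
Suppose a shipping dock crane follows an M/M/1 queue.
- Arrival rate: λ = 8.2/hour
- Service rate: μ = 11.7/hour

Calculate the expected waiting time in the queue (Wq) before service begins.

First, compute utilization: ρ = λ/μ = 8.2/11.7 = 0.7009
For M/M/1: Wq = λ/(μ(μ-λ))
Wq = 8.2/(11.7 × (11.7-8.2))
Wq = 8.2/(11.7 × 3.50)
Wq = 0.2002 hours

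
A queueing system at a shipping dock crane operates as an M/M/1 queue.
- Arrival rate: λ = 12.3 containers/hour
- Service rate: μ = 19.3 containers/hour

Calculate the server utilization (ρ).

Server utilization: ρ = λ/μ
ρ = 12.3/19.3 = 0.6373
The server is busy 63.73% of the time.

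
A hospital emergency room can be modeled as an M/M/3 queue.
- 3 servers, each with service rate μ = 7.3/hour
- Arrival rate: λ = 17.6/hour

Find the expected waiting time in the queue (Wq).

Traffic intensity: ρ = λ/(cμ) = 17.6/(3×7.3) = 0.8037
Since ρ = 0.8037 < 1, system is stable.
Offered load a = λ/μ = cρ = 17.6/7.3 = 2.4110
P₀ = [ Σₙ₌₀^2 aⁿ/n! + a^3/(3!(1-ρ)) ]⁻¹
Σ = a^0/0! + a^1/1! + a^2/2! = 1.00000 + 2.41096 + 2.90636 = 6.3173
a^3/(3!(1-ρ)) = 14.0142/(6 × 0.196347) = 11.8958
P₀ = 1/(6.3173 + 11.8958) = 0.05491
Lq = P₀·a^3·ρ / (3!(1-ρ)²) = 0.054905 × 14.0142 × 0.80365 / (6 × 0.038552) = 2.6733
Wq = Lq/λ = 2.6733/17.6 = 0.1519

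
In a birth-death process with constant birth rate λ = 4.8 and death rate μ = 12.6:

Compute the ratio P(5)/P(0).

For constant rates: P(n)/P(0) = (λ/μ)^n
P(5)/P(0) = (4.8/12.6)^5 = 0.38095^5 = 0.008023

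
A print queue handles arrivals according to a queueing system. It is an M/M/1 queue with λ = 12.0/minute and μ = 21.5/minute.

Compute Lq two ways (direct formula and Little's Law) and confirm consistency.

Method 1 (direct): Lq = λ²/(μ(μ-λ)) = 144.00/(21.5 × 9.50) = 0.7050

Method 2 (Little's Law):
W = 1/(μ-λ) = 1/9.50 = 0.10526
Wq = W - 1/μ = 0.10526 - 0.046512 = 0.05875
Lq = λWq = 12.0 × 0.05875 = 0.7050 ✔ (matches Method 1)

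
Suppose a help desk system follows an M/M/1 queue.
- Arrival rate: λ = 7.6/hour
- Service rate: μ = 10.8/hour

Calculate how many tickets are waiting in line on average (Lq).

ρ = λ/μ = 7.6/10.8 = 0.7037
For M/M/1: Lq = λ²/(μ(μ-λ))
Lq = 57.76/(10.8 × 3.20)
Lq = 1.6713 tickets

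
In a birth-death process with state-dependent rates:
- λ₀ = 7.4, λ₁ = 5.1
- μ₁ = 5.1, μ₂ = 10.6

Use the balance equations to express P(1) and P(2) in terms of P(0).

Balance equations:
State 0: λ₀P₀ = μ₁P₁ → P₁ = (λ₀/μ₁)P₀ = (7.4/5.1)P₀ = 1.4510P₀
State 1: P₂ = (λ₀λ₁)/(μ₁μ₂)P₀ = (7.4×5.1)/(5.1×10.6)P₀ = 0.6981P₀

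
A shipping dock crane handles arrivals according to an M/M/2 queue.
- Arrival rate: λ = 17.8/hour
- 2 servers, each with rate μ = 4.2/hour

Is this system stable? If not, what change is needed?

Stability requires ρ = λ/(cμ) < 1
ρ = 17.8/(2 × 4.2) = 17.8/8.40 = 2.1190
Since 2.1190 ≥ 1, the system is UNSTABLE.
Need c > λ/μ = 17.8/4.2 = 4.24.
Minimum servers needed: c = 5.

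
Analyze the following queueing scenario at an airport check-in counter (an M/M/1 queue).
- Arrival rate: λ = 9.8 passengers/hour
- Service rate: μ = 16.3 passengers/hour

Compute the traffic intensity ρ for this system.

Server utilization: ρ = λ/μ
ρ = 9.8/16.3 = 0.6012
The server is busy 60.12% of the time.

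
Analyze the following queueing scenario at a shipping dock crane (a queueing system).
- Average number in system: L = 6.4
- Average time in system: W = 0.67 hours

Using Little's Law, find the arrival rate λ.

Little's Law: L = λW, so λ = L/W
λ = 6.4/0.67 = 9.5522 containers/hour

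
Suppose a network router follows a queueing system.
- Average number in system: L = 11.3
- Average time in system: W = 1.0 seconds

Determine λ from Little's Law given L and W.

Little's Law: L = λW, so λ = L/W
λ = 11.3/1.0 = 11.3000 packets/second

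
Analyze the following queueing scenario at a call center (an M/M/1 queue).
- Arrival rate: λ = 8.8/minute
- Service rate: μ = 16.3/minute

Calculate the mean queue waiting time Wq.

First, compute utilization: ρ = λ/μ = 8.8/16.3 = 0.5399
For M/M/1: Wq = λ/(μ(μ-λ))
Wq = 8.8/(16.3 × (16.3-8.8))
Wq = 8.8/(16.3 × 7.50)
Wq = 0.07198 minutes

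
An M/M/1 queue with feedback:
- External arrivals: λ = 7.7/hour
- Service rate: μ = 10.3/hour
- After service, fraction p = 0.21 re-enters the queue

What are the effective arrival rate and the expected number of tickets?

Effective arrival rate: λ_eff = λ/(1-p) = 7.7/(1-0.21) = 7.7/0.79 = 9.746835
ρ = λ_eff/μ = 9.746835/10.3 = 0.9462947
L = ρ/(1-ρ) = 0.9462947/(1-0.9462947) = 17.6201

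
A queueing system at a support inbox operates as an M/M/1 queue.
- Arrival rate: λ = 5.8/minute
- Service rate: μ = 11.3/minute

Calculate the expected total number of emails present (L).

ρ = λ/μ = 5.8/11.3 = 0.5133
For M/M/1: L = λ/(μ-λ)
L = 5.8/(11.3-5.8) = 5.8/5.50
L = 1.0545 emails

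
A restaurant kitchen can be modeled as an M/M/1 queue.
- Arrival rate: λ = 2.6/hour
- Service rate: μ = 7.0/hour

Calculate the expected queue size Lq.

ρ = λ/μ = 2.6/7.0 = 0.3714
For M/M/1: Lq = λ²/(μ(μ-λ))
Lq = 6.76/(7.0 × 4.40)
Lq = 0.2195 orders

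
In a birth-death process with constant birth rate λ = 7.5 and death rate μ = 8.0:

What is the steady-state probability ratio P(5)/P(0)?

For constant rates: P(n)/P(0) = (λ/μ)^n
P(5)/P(0) = (7.5/8.0)^5 = 0.9375^5 = 0.7242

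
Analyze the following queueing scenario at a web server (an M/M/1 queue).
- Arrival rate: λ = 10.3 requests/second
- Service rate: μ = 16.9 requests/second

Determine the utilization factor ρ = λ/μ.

Server utilization: ρ = λ/μ
ρ = 10.3/16.9 = 0.6095
The server is busy 60.95% of the time.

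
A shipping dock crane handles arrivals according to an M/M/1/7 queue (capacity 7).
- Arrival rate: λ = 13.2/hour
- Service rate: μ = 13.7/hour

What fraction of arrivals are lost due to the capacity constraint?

ρ = λ/μ = 13.2/13.7 = 0.963504
P₀ = (1-ρ)/(1-ρ^(K+1)) = (1-0.963504)/(1-0.963504^8) = 0.03650/0.2573 = 0.1419
P_K = P₀×ρ^K = 0.1419 × 0.963504^7 = 0.1419 × 0.7709 = 0.1094
Blocking probability = 10.94%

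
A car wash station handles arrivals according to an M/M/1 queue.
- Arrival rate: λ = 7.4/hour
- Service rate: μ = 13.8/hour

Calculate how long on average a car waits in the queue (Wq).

First, compute utilization: ρ = λ/μ = 7.4/13.8 = 0.5362
For M/M/1: Wq = λ/(μ(μ-λ))
Wq = 7.4/(13.8 × (13.8-7.4))
Wq = 7.4/(13.8 × 6.40)
Wq = 0.08379 hours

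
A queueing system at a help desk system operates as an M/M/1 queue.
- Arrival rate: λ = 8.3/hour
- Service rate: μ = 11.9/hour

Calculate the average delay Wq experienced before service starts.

First, compute utilization: ρ = λ/μ = 8.3/11.9 = 0.6975
For M/M/1: Wq = λ/(μ(μ-λ))
Wq = 8.3/(11.9 × (11.9-8.3))
Wq = 8.3/(11.9 × 3.60)
Wq = 0.1937 hours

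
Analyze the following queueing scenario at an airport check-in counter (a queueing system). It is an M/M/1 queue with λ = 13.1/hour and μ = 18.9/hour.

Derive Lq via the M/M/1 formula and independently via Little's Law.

Method 1 (direct): Lq = λ²/(μ(μ-λ)) = 171.61/(18.9 × 5.80) = 1.5655

Method 2 (Little's Law):
W = 1/(μ-λ) = 1/5.80 = 0.172414
Wq = W - 1/μ = 0.172414 - 0.0529101 = 0.119504
Lq = λWq = 13.1 × 0.119504 = 1.5655 ✔ (matches Method 1)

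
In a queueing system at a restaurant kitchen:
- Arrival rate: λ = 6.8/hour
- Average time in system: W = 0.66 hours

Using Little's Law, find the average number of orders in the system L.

Little's Law: L = λW
L = 6.8 × 0.66 = 4.4880 orders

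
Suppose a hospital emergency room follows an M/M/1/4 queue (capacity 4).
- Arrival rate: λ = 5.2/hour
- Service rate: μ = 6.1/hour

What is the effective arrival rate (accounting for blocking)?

ρ = λ/μ = 5.2/6.1 = 0.85246
P₀ = (1-ρ)/(1-ρ^(K+1)) = (1-0.85246)/(1-0.85246^5) = 0.1475/0.5498 = 0.2683
P_K = P₀×ρ^K = 0.2683 × 0.85246^4 = 0.2683 × 0.5281 = 0.1417
λ_eff = λ(1-P_K) = 5.2 × (1 - 0.1417) = 5.2 × 0.8583 = 4.4632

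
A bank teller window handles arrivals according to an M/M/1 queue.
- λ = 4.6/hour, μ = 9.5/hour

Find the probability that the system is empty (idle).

ρ = λ/μ = 4.6/9.5 = 0.4842
P(0) = 1 - ρ = 1 - 0.4842 = 0.5158
The server is idle 51.58% of the time.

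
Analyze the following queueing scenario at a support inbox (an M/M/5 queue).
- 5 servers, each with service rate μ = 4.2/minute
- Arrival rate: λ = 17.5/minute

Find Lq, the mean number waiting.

Traffic intensity: ρ = λ/(cμ) = 17.5/(5×4.2) = 0.8333
Since ρ = 0.8333 < 1, system is stable.
Offered load a = λ/μ = cρ = 17.5/4.2 = 4.1667
P₀ = [ Σₙ₌₀^4 aⁿ/n! + a^5/(5!(1-ρ)) ]⁻¹
Σ = a^0/0! + a^1/1! + a^2/2! + a^3/3! + a^4/4! = 1.00000 + 4.16667 + 8.68056 + 12.0563 + 12.5587 = 38.4622
a^5/(5!(1-ρ)) = 1255.8674/(120 × 0.1666667) = 62.7934
P₀ = 1/(38.4622 + 62.7934) = 0.009876
Lq = P₀·a^5·ρ / (5!(1-ρ)²) = 0.0098760 × 1255.8674 × 0.83333 / (120 × 0.027778) = 3.1007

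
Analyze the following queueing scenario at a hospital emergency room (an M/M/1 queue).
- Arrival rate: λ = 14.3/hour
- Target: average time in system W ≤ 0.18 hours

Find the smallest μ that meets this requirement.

For M/M/1: W = 1/(μ-λ)
Need W ≤ 0.18, so 1/(μ-λ) ≤ 0.18
μ - λ ≥ 1/0.18 = 5.5556
μ ≥ 14.3 + 5.5556 = 19.8556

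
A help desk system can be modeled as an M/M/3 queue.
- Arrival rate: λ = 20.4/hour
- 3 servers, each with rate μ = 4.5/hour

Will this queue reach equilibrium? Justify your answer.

Stability requires ρ = λ/(cμ) < 1
ρ = 20.4/(3 × 4.5) = 20.4/13.50 = 1.5111
Since 1.5111 ≥ 1, the system is UNSTABLE.
Need c > λ/μ = 20.4/4.5 = 4.53.
Minimum servers needed: c = 5.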